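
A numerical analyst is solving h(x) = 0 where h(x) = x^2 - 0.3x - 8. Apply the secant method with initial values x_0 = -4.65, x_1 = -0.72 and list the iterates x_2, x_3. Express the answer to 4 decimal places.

-2.0014, -3.1247

h(-4.65) = 15.017500, h(-0.72) = -7.265600
x_2 = -0.720000 − (-7.265600)·(-0.720000 − (-4.650000)) / (-7.265600 − 15.017500) = -0.720000 − (-28.553808)/(-22.283100) = -2.001411
h(-2.001411) = -3.393931
x_3 = -2.001411 − (-3.393931)·(-2.001411 − (-0.720000)) / (-3.393931 − (-7.265600)) = -2.001411 − (4.349020)/(3.871669) = -3.124704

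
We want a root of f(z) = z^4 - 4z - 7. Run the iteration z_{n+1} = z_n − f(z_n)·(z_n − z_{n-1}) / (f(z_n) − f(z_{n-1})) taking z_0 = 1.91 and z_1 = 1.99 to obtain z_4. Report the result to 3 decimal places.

1.963

f(1.91) = -1.33137, f(1.99) = 0.72239
z_2 = 1.99000 − 0.72239·(1.99000 − 1.91000) / (0.72239 − (-1.33137)) = 1.99000 − (0.05779)/(2.05376) = 1.96186
f(1.96186) = -0.03343
z_3 = 1.96186 − (-0.03343)·(1.96186 − 1.99000) / (-0.03343 − 0.72239) = 1.96186 − (0.00094)/(-0.75582) = 1.96311
f(1.96311) = -0.00078
z_4 = 1.96311 − (-0.00078)·(1.96311 − 1.96186) / (-0.00078 − (-0.03343)) = 1.96311 − (0.00000)/(0.03265) = 1.96314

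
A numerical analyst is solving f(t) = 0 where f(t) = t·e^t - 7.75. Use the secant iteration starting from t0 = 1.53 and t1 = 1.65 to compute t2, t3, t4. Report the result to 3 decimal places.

f(1.53) = -0.68419, f(1.65) = 0.84152
t2 = 1.65000 − 0.84152·(1.65000 − 1.53000) / (0.84152 − (-0.68419)) = 1.65000 − (0.10098)/(1.52571) = 1.58381
f(1.58381) = -0.03128
t3 = 1.58381 − (-0.03128)·(1.58381 − 1.65000) / (-0.03128 − 0.84152) = 1.58381 − (0.00207)/(-0.87280) = 1.58619
f(1.58619) = -0.00136
t4 = 1.58619 − (-0.00136)·(1.58619 − 1.58381) / (-0.00136 − (-0.03128)) = 1.58619 − (0.00000)/(0.02992) = 1.58629

1.584, 1.586, 1.586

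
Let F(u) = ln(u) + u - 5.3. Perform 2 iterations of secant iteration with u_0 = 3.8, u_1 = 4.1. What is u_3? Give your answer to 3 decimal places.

3.931

F(3.8) = -0.16500, F(4.1) = 0.21099
u_2 = 4.10000 − 0.21099·(4.10000 − 3.80000) / (0.21099 − (-0.16500)) = 4.10000 − (0.06330)/(0.37599) = 3.93165
F(3.93165) = 0.00071
u_3 = 3.93165 − 0.00071·(3.93165 − 4.10000) / (0.00071 − 0.21099) = 3.93165 − (-0.00012)/(-0.21027) = 3.93108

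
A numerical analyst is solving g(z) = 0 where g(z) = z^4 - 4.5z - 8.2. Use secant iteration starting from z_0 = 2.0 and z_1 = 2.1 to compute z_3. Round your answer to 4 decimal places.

2.0420

g(2.0) = -1.200000, g(2.1) = 1.798100
z_2 = 2.100000 − 1.798100·(2.100000 − 2.000000) / (1.798100 − (-1.200000)) = 2.100000 − (0.179810)/(2.998100) = 2.040025
g(2.040025) = -0.060339
z_3 = 2.040025 − (-0.060339)·(2.040025 − 2.100000) / (-0.060339 − 1.798100) = 2.040025 − (0.003619)/(-1.858439) = 2.041973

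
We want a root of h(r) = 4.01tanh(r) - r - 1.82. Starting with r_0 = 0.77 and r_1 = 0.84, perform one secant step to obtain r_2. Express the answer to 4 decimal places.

h(0.77) = 0.004187, h(0.84) = 0.090094
r_2 = 0.840000 − 0.090094·(0.840000 − 0.770000) / (0.090094 − 0.004187) = 0.840000 − (0.006307)/(0.085907) = 0.766588

0.7666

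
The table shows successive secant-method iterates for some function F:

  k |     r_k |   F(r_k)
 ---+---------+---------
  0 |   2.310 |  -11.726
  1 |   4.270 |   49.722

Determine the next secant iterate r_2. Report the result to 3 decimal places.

2.684

r_2 = 4.270 − 49.722·(4.270 − 2.310) / (49.722 − (-11.726))
   = 4.270 − (97.45512)/(61.44800) = 2.68402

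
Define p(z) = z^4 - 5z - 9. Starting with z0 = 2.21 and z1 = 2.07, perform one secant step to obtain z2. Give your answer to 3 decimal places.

p(2.21) = 3.80443, p(2.07) = -0.98963
z2 = 2.07000 − (-0.98963)·(2.07000 − 2.21000) / (-0.98963 − 3.80443) = 2.07000 − (0.13855)/(-4.79406) = 2.09890

2.099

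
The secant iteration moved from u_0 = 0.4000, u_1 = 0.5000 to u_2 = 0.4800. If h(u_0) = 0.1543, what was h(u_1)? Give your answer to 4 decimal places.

-0.0386

The secant line through (0.4000, 0.1543) and (0.5000, h(u_1)) crosses zero at u_2 = 0.4800.
So (0.4000, 0.1543), (0.5000, h(u_1)), (0.4800, 0) are collinear:
h(u_1) = 0.1543 · (0.5000 − 0.4800) / (0.4000 − 0.4800) = 0.1543 · (0.020000)/(-0.080000) = -0.038575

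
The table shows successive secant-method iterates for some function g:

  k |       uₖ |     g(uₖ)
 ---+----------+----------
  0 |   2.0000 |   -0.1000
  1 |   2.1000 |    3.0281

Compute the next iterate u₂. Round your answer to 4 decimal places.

2.0032

u₂ = 2.1000 − 3.0281·(2.1000 − 2.0000) / (3.0281 − (-0.1000))
   = 2.1000 − (0.302810)/(3.128100) = 2.003197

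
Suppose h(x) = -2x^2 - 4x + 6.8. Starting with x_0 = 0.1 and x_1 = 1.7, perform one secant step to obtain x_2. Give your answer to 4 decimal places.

0.9395

h(0.1) = 6.380000, h(1.7) = -5.780000
x_2 = 1.700000 − (-5.780000)·(1.700000 − 0.100000) / (-5.780000 − 6.380000) = 1.700000 − (-9.248000)/(-12.160000) = 0.939474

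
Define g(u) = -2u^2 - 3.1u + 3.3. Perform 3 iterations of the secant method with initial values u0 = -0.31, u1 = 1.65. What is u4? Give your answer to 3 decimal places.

g(-0.31) = 4.06880, g(1.65) = -7.26000
u2 = 1.65000 − (-7.26000)·(1.65000 − (-0.31000)) / (-7.26000 − 4.06880) = 1.65000 − (-14.22960)/(-11.32880) = 0.39394
g(0.39394) = 1.76839
u3 = 0.39394 − 1.76839·(0.39394 − 1.65000) / (1.76839 − (-7.26000)) = 0.39394 − (-2.22119)/(9.02839) = 0.63997
g(0.63997) = 0.49698
u4 = 0.63997 − 0.49698·(0.63997 − 0.39394) / (0.49698 − 1.76839) = 0.63997 − (0.12227)/(-1.27140) = 0.73614

0.736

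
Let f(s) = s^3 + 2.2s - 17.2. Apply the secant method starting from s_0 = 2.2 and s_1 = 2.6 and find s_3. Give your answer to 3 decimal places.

2.297

f(2.2) = -1.71200, f(2.6) = 6.09600
s_2 = 2.60000 − 6.09600·(2.60000 − 2.20000) / (6.09600 − (-1.71200)) = 2.60000 − (2.43840)/(7.80800) = 2.28770
f(2.28770) = -0.19413
s_3 = 2.28770 − (-0.19413)·(2.28770 − 2.60000) / (-0.19413 − 6.09600) = 2.28770 − (0.06063)/(-6.29013) = 2.29734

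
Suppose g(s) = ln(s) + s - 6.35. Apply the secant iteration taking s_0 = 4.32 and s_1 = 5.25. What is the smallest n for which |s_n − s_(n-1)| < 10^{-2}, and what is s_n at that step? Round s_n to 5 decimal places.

n = 3, s_n = 4.78457

g(4.32) = -0.5667446, g(5.25) = 0.5582281
s_2 = 5.2500000 − 0.5582281·(0.9300000)/(1.1249727) = 4.7885202;  |Δ| = 0.4614798
g(4.7885202) = 0.0047417
s_3 = 4.7885202 − 0.0047417·(-0.4614798)/(-0.5534864) = 4.7845668;  |Δ| = 0.0039535
|s_3 − s_2| = 0.0039535 < 10^{-2}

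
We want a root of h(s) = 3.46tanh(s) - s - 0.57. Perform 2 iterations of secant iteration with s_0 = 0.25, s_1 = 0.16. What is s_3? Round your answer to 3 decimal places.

h(0.25) = 0.02742, h(0.16) = -0.18108
s_2 = 0.16000 − (-0.18108)·(0.16000 − 0.25000) / (-0.18108 − 0.02742) = 0.16000 − (0.01630)/(-0.20849) = 0.23816
h(0.23816) = 0.00065
s_3 = 0.23816 − 0.00065·(0.23816 − 0.16000) / (0.00065 − (-0.18108)) = 0.23816 − (0.00005)/(0.18173) = 0.23789

0.238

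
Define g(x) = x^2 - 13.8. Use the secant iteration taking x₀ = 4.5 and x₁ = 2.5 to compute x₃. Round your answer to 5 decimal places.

g(4.5) = 6.4500000, g(2.5) = -7.5500000
x₂ = 2.5000000 − (-7.5500000)·(2.5000000 − 4.5000000) / (-7.5500000 − 6.4500000) = 2.5000000 − (15.1000000)/(-14.0000000) = 3.5785714
g(3.5785714) = -0.9938265
x₃ = 3.5785714 − (-0.9938265)·(3.5785714 − 2.5000000) / (-0.9938265 − (-7.5500000)) = 3.5785714 − (-1.0719129)/(6.5561735) = 3.7420682

3.74207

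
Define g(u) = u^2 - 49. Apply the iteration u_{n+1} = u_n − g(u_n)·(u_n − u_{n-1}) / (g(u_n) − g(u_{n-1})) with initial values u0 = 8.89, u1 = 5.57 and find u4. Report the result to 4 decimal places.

g(8.89) = 30.032100, g(5.57) = -17.975100
u2 = 5.570000 − (-17.975100)·(5.570000 − 8.890000) / (-17.975100 − 30.032100) = 5.570000 − (59.677332)/(-48.007200) = 6.813091
g(6.813091) = -2.581787
u3 = 6.813091 − (-2.581787)·(6.813091 − 5.570000) / (-2.581787 − (-17.975100)) = 6.813091 − (-3.209397)/(15.393313) = 7.021584
g(7.021584) = 0.302645
u4 = 7.021584 − 0.302645·(7.021584 − 6.813091) / (0.302645 − (-2.581787)) = 7.021584 − (0.063099)/(2.884432) = 6.999708

6.9997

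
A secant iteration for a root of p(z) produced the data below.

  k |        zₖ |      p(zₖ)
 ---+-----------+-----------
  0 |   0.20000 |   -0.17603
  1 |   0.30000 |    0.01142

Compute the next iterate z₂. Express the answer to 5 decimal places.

0.29391

z₂ = 0.30000 − 0.01142·(0.30000 − 0.20000) / (0.01142 − (-0.17603))
   = 0.30000 − (0.0011420)/(0.1874500) = 0.2939077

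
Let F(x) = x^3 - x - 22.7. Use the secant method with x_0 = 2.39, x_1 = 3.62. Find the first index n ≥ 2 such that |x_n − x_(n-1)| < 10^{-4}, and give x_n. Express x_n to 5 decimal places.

F(2.39) = -11.4380810, F(3.62) = 21.1179280
x_2 = 3.6200000 − 21.1179280·(1.2300000)/(32.5560090) = 2.8221426;  |Δ| = 0.7978574
F(2.8221426) = -3.0452184
x_3 = 2.8221426 − (-3.0452184)·(-0.7978574)/(-24.1631464) = 2.9226945;  |Δ| = 0.1005519
F(2.9226945) = -0.6566191
x_4 = 2.9226945 − (-0.6566191)·(0.1005519)/(2.3885993) = 2.9503360;  |Δ| = 0.0276414
F(2.9503360) = 0.0308109
x_5 = 2.9503360 − 0.0308109·(0.0276414)/(0.6874300) = 2.9490971;  |Δ| = 0.0012389
F(2.9490971) = -0.0002886
x_6 = 2.9490971 − (-0.0002886)·(-0.0012389)/(-0.0310994) = 2.9491085;  |Δ| = 0.0000115
|x_6 − x_5| = 0.0000115 < 10^{-4}

n = 6, x_n = 2.94911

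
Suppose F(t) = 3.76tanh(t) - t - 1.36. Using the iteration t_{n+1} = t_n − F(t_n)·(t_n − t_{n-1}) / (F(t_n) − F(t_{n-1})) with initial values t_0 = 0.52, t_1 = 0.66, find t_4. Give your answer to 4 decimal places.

F(0.52) = -0.083848, F(0.66) = 0.154646
t_2 = 0.660000 − 0.154646·(0.660000 − 0.520000) / (0.154646 − (-0.083848)) = 0.660000 − (0.021651)/(0.238494) = 0.569220
F(0.569220) = 0.006376
t_3 = 0.569220 − 0.006376·(0.569220 − 0.660000) / (0.006376 − 0.154646) = 0.569220 − (-0.000579)/(-0.148270) = 0.565316
F(0.565316) = -0.000530
t_4 = 0.565316 − (-0.000530)·(0.565316 − 0.569220) / (-0.000530 − 0.006376) = 0.565316 − (0.000002)/(-0.006907) = 0.565616

0.5656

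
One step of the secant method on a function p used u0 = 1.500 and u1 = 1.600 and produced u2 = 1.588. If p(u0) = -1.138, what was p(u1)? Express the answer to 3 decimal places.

The secant line through (1.500, -1.138) and (1.600, p(u1)) crosses zero at u2 = 1.588.
So (1.500, -1.138), (1.600, p(u1)), (1.588, 0) are collinear:
p(u1) = -1.138 · (1.600 − 1.588) / (1.500 − 1.588) = -1.138 · (0.01200)/(-0.08800) = 0.15518

0.155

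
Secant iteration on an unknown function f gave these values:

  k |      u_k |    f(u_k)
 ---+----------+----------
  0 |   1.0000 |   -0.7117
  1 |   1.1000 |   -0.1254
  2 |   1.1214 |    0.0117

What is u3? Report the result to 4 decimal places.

1.1196

u3 = 1.1214 − 0.0117·(1.1214 − 1.1000) / (0.0117 − (-0.1254))
   = 1.1214 − (0.000250)/(0.137100) = 1.119574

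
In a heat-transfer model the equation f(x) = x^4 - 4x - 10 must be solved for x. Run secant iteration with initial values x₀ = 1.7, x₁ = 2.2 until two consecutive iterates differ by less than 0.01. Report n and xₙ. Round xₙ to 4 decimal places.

f(1.7) = -8.447900, f(2.2) = 4.625600
x₂ = 2.200000 − 4.625600·(0.500000)/(13.073500) = 2.023093;  |Δ| = 0.176907
f(2.023093) = -1.340512
x₃ = 2.023093 − (-1.340512)·(-0.176907)/(-5.966112) = 2.062841;  |Δ| = 0.039749
f(2.062841) = -0.143661
x₄ = 2.062841 − (-0.143661)·(0.039749)/(1.196851) = 2.067613;  |Δ| = 0.004771
|x₄ − x₃| = 0.004771 < 0.01

n = 4, xₙ = 2.0676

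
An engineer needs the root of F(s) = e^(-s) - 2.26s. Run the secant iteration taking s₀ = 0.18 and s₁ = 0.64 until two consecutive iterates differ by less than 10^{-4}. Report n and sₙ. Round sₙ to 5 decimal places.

n = 5, sₙ = 0.32099

F(0.18) = 0.4284702, F(0.64) = -0.9191076
s₂ = 0.6400000 − (-0.9191076)·(0.4600000)/(-1.3475778) = 0.3262597;  |Δ| = 0.3137403
F(0.3262597) = -0.0157291
s₃ = 0.3262597 − (-0.0157291)·(-0.3137403)/(0.9033785) = 0.3207970;  |Δ| = 0.0054627
F(0.3207970) = 0.0005693
s₄ = 0.3207970 − 0.0005693·(-0.0054627)/(0.0162984) = 0.3209878;  |Δ| = 0.0001908
F(0.3209878) = -0.0000004
s₅ = 0.3209878 − (-0.0000004)·(0.0001908)/(-0.0005696) = 0.3209877;  |Δ| = 0.0000001
|s₅ − s₄| = 0.0000001 < 10^{-4}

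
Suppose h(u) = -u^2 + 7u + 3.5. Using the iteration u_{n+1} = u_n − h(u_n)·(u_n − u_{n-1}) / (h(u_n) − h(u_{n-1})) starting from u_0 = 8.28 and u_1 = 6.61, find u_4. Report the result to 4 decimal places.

h(8.28) = -7.098400, h(6.61) = 6.077900
u_2 = 6.610000 − 6.077900·(6.610000 − 8.280000) / (6.077900 − (-7.098400)) = 6.610000 − (-10.150093)/(13.176300) = 7.380330
h(7.380330) = 0.693043
u_3 = 7.380330 − 0.693043·(7.380330 − 6.610000) / (0.693043 − 6.077900) = 7.380330 − (0.533871)/(-5.384857) = 7.479473
h(7.479473) = -0.086202
u_4 = 7.479473 − (-0.086202)·(7.479473 − 7.380330) / (-0.086202 − 0.693043) = 7.479473 − (-0.008546)/(-0.779245) = 7.468505

7.4685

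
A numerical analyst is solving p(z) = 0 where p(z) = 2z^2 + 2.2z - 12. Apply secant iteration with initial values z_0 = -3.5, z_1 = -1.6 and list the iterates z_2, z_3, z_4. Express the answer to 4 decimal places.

-2.9000, -3.1294, -3.0582

p(-3.5) = 4.800000, p(-1.6) = -10.400000
z_2 = -1.600000 − (-10.400000)·(-1.600000 − (-3.500000)) / (-10.400000 − 4.800000) = -1.600000 − (-19.760000)/(-15.200000) = -2.900000
p(-2.900000) = -1.560000
z_3 = -2.900000 − (-1.560000)·(-2.900000 − (-1.600000)) / (-1.560000 − (-10.400000)) = -2.900000 − (2.028000)/(8.840000) = -3.129412
p(-3.129412) = 0.701730
z_4 = -3.129412 − 0.701730·(-3.129412 − (-2.900000)) / (0.701730 − (-1.560000)) = -3.129412 − (-0.160985)/(2.261730) = -3.058234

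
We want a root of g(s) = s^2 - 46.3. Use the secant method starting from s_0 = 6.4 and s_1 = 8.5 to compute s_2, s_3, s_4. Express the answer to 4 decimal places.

g(6.4) = -5.340000, g(8.5) = 25.950000
s_2 = 8.500000 − 25.950000·(8.500000 − 6.400000) / (25.950000 − (-5.340000)) = 8.500000 − (54.495000)/(31.290000) = 6.758389
g(6.758389) = -0.624175
s_3 = 6.758389 − (-0.624175)·(6.758389 − 8.500000) / (-0.624175 − 25.950000) = 6.758389 − (1.087069)/(-26.574175) = 6.799296
g(6.799296) = -0.069571
s_4 = 6.799296 − (-0.069571)·(6.799296 − 6.758389) / (-0.069571 − (-0.624175)) = 6.799296 − (-0.002846)/(0.554604) = 6.804428

6.7584, 6.7993, 6.8044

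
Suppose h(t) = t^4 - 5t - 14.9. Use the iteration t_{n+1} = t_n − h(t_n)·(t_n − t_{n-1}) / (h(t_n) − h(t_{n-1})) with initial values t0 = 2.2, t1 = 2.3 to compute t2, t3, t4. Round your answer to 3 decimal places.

2.261, 2.263, 2.263

h(2.2) = -2.47440, h(2.3) = 1.58410
t2 = 2.30000 − 1.58410·(2.30000 − 2.20000) / (1.58410 − (-2.47440)) = 2.30000 − (0.15841)/(4.05850) = 2.26097
h(2.26097) = -0.07252
t3 = 2.26097 − (-0.07252)·(2.26097 − 2.30000) / (-0.07252 − 1.58410) = 2.26097 − (0.00283)/(-1.65662) = 2.26268
h(2.26268) = -0.00198
t4 = 2.26268 − (-0.00198)·(2.26268 − 2.26097) / (-0.00198 − (-0.07252)) = 2.26268 − (0.00000)/(0.07054) = 2.26273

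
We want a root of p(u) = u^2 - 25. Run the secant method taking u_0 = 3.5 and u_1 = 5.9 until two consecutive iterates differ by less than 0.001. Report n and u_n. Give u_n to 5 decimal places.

p(3.5) = -12.7500000, p(5.9) = 9.8100000
u_2 = 5.9000000 − 9.8100000·(2.4000000)/(22.5600000) = 4.8563830;  |Δ| = 1.0436170
p(4.8563830) = -1.4155444
u_3 = 4.8563830 − (-1.4155444)·(-1.0436170)/(-11.2255444) = 4.9879834;  |Δ| = 0.1316004
p(4.9879834) = -0.1200218
u_4 = 4.9879834 − (-0.1200218)·(0.1316004)/(1.2955226) = 5.0001753;  |Δ| = 0.0121919
p(5.0001753) = 0.0017531
u_5 = 5.0001753 − 0.0017531·(0.0121919)/(0.1217749) = 4.9999998;  |Δ| = 0.0001755
|u_5 − u_4| = 0.0001755 < 0.001

n = 5, u_n = 5.00000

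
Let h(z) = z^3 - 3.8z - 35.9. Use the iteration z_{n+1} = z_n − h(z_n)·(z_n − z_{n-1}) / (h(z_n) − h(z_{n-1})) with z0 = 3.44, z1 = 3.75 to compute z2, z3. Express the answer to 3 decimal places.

h(3.44) = -8.26442, h(3.75) = 2.58438
z2 = 3.75000 − 2.58438·(3.75000 − 3.44000) / (2.58438 − (-8.26442)) = 3.75000 − (0.80116)/(10.84879) = 3.67615
h(3.67615) = -0.18950
z3 = 3.67615 − (-0.18950)·(3.67615 − 3.75000) / (-0.18950 − 2.58438) = 3.67615 − (0.01399)/(-2.77387) = 3.68120

3.676, 3.681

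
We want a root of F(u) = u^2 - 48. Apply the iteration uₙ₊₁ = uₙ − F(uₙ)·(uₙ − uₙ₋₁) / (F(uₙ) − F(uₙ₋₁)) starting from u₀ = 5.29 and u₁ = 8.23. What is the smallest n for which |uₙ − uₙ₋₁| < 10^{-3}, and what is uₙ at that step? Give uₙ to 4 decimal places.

n = 5, uₙ = 6.9282

F(5.29) = -20.015900, F(8.23) = 19.732900
u₂ = 8.230000 − 19.732900·(2.940000)/(39.748800) = 6.770466;  |Δ| = 1.459534
F(6.770466) = -2.160790
u₃ = 6.770466 − (-2.160790)·(-1.459534)/(-21.893690) = 6.914514;  |Δ| = 0.144048
F(6.914514) = -0.189493
u₄ = 6.914514 − (-0.189493)·(0.144048)/(1.971297) = 6.928361;  |Δ| = 0.013847
F(6.928361) = 0.002186
u₅ = 6.928361 − 0.002186·(0.013847)/(0.191680) = 6.928203;  |Δ| = 0.000158
|u₅ − u₄| = 0.000158 < 10^{-3}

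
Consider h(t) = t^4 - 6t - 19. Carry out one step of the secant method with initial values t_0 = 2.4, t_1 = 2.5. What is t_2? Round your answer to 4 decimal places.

2.4042

h(2.4) = -0.222400, h(2.5) = 5.062500
t_2 = 2.500000 − 5.062500·(2.500000 − 2.400000) / (5.062500 − (-0.222400)) = 2.500000 − (0.506250)/(5.284900) = 2.404208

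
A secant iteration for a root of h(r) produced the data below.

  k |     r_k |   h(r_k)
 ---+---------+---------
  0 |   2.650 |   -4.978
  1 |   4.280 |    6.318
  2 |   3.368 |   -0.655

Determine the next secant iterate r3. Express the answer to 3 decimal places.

r3 = 3.368 − (-0.655)·(3.368 − 4.280) / (-0.655 − 6.318)
   = 3.368 − (0.59736)/(-6.97300) = 3.45367

3.454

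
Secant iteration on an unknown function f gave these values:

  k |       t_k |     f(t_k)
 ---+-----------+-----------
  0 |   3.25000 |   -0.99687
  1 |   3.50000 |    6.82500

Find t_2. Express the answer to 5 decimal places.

3.28186

t_2 = 3.50000 − 6.82500·(3.50000 − 3.25000) / (6.82500 − (-0.99687))
   = 3.50000 − (1.7062500)/(7.8218700) = 3.2818616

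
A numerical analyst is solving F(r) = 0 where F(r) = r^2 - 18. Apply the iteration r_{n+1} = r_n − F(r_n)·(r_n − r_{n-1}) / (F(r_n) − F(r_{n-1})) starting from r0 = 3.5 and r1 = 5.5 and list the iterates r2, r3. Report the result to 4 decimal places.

4.1389, 4.2291

F(3.5) = -5.750000, F(5.5) = 12.250000
r2 = 5.500000 − 12.250000·(5.500000 − 3.500000) / (12.250000 − (-5.750000)) = 5.500000 − (24.500000)/(18.000000) = 4.138889
F(4.138889) = -0.869599
r3 = 4.138889 − (-0.869599)·(4.138889 − 5.500000) / (-0.869599 − 12.250000) = 4.138889 − (1.183621)/(-13.119599) = 4.229107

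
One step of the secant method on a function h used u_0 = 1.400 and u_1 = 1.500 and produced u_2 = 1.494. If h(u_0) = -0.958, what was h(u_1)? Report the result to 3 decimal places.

0.061

The secant line through (1.400, -0.958) and (1.500, h(u_1)) crosses zero at u_2 = 1.494.
So (1.400, -0.958), (1.500, h(u_1)), (1.494, 0) are collinear:
h(u_1) = -0.958 · (1.500 − 1.494) / (1.400 − 1.494) = -0.958 · (0.00600)/(-0.09400) = 0.06115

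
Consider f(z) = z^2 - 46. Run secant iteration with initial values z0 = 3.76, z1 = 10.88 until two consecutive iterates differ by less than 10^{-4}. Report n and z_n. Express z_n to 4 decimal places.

f(3.76) = -31.862400, f(10.88) = 72.374400
z2 = 10.880000 − 72.374400·(7.120000)/(104.236800) = 5.936393;  |Δ| = 4.943607
f(5.936393) = -10.759233
z3 = 5.936393 − (-10.759233)·(-4.943607)/(-83.133633) = 6.576200;  |Δ| = 0.639806
f(6.576200) = -2.753598
z4 = 6.576200 − (-2.753598)·(0.639806)/(8.005635) = 6.796266;  |Δ| = 0.220066
f(6.796266) = 0.189229
z5 = 6.796266 − 0.189229·(0.220066)/(2.942827) = 6.782115;  |Δ| = 0.014151
f(6.782115) = -0.002914
z6 = 6.782115 − (-0.002914)·(-0.014151)/(-0.192143) = 6.782330;  |Δ| = 0.000215
f(6.782330) = -0.000003
z7 = 6.782330 − (-0.000003)·(0.000215)/(0.002911) = 6.782330;  |Δ| = 0.000000
|z7 − z6| = 0.000000 < 10^{-4}

n = 7, z_n = 6.7823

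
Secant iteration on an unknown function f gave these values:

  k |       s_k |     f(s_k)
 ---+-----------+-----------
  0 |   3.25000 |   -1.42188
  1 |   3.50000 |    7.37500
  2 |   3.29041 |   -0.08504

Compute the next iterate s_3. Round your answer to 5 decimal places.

s_3 = 3.29041 − (-0.08504)·(3.29041 − 3.50000) / (-0.08504 − 7.37500)
   = 3.29041 − (0.0178235)/(-7.4600400) = 3.2927992

3.29280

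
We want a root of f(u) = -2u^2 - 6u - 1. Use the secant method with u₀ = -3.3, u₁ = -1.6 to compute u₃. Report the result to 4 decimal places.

-3.1594

f(-3.3) = -2.980000, f(-1.6) = 3.480000
u₂ = -1.600000 − 3.480000·(-1.600000 − (-3.300000)) / (3.480000 − (-2.980000)) = -1.600000 − (5.916000)/(6.460000) = -2.515789
f(-2.515789) = 1.436343
u₃ = -2.515789 − 1.436343·(-2.515789 − (-1.600000)) / (1.436343 − 3.480000) = -2.515789 − (-1.315388)/(-2.043657) = -3.159434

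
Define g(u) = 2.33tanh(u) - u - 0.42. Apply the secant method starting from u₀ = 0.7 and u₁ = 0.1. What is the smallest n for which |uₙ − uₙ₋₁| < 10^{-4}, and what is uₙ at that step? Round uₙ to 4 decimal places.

g(0.7) = 0.288177, g(0.1) = -0.287774
u₂ = 0.100000 − (-0.287774)·(-0.600000)/(-0.575950) = 0.399790;  |Δ| = 0.299790
g(0.399790) = 0.065072
u₃ = 0.399790 − 0.065072·(0.299790)/(0.352846) = 0.344502;  |Δ| = 0.055288
g(0.344502) = 0.007871
u₄ = 0.344502 − 0.007871·(-0.055288)/(-0.057201) = 0.336894;  |Δ| = 0.007608
g(0.336894) = -0.000339
u₅ = 0.336894 − (-0.000339)·(-0.007608)/(-0.008211) = 0.337208;  |Δ| = 0.000314
g(0.337208) = 0.000002
u₆ = 0.337208 − 0.000002·(0.000314)/(0.000341) = 0.337207;  |Δ| = 0.000001
|u₆ − u₅| = 0.000001 < 10^{-4}

n = 6, uₙ = 0.3372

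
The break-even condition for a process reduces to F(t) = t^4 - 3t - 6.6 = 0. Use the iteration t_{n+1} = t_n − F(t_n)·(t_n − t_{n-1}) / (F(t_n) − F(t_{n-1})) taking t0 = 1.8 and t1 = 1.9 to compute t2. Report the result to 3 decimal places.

1.867

F(1.8) = -1.50240, F(1.9) = 0.73210
t2 = 1.90000 − 0.73210·(1.90000 − 1.80000) / (0.73210 − (-1.50240)) = 1.90000 − (0.07321)/(2.23450) = 1.86724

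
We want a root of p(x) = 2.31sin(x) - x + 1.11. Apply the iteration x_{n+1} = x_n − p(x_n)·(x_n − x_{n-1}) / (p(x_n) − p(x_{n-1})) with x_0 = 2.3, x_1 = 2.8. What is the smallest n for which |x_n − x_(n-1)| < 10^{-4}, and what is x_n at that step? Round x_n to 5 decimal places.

n = 5, x_n = 2.49736

p(2.3) = 0.5325790, p(2.8) = -0.9161774
x_2 = 2.8000000 − (-0.9161774)·(0.5000000)/(-1.4487564) = 2.4838056;  |Δ| = 0.3161944
p(2.4838056) = 0.0384525
x_3 = 2.4838056 − 0.0384525·(-0.3161944)/(0.9546299) = 2.4965419;  |Δ| = 0.0127363
p(2.4965419) = 0.0023201
x_4 = 2.4965419 − 0.0023201·(0.0127363)/(-0.0361324) = 2.4973597;  |Δ| = 0.0008178
p(2.4973597) = -0.0000077
x_5 = 2.4973597 − (-0.0000077)·(0.0008178)/(-0.0023279) = 2.4973570;  |Δ| = 0.0000027
|x_5 − x_4| = 0.0000027 < 10^{-4}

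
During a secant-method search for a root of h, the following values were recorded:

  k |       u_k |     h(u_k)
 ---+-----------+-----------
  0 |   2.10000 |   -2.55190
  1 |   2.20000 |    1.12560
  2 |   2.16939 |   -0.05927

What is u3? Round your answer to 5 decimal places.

2.17092

u3 = 2.16939 − (-0.05927)·(2.16939 − 2.20000) / (-0.05927 − 1.12560)
   = 2.16939 − (0.0018143)/(-1.1848700) = 2.1709212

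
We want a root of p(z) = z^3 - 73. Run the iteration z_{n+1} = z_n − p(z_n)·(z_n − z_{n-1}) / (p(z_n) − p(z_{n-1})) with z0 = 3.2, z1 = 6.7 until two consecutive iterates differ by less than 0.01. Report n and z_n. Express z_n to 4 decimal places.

n = 6, z_n = 4.1793

p(3.2) = -40.232000, p(6.7) = 227.763000
z2 = 6.700000 − 227.763000·(3.500000)/(267.995000) = 3.725428;  |Δ| = 2.974572
p(3.725428) = -21.295490
z3 = 3.725428 − (-21.295490)·(-2.974572)/(-249.058490) = 3.979765;  |Δ| = 0.254338
p(3.979765) = -9.966353
z4 = 3.979765 − (-9.966353)·(0.254338)/(11.329138) = 4.203509;  |Δ| = 0.223743
p(4.203509) = 1.273844
z5 = 4.203509 − 1.273844·(0.223743)/(11.240197) = 4.178152;  |Δ| = 0.025357
p(4.178152) = -0.062183
z6 = 4.178152 − (-0.062183)·(-0.025357)/(-1.336027) = 4.179332;  |Δ| = 0.001180
|z6 − z5| = 0.001180 < 0.01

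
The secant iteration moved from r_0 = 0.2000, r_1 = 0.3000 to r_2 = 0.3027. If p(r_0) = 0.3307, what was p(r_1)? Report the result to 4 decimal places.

The secant line through (0.2000, 0.3307) and (0.3000, p(r_1)) crosses zero at r_2 = 0.3027.
So (0.2000, 0.3307), (0.3000, p(r_1)), (0.3027, 0) are collinear:
p(r_1) = 0.3307 · (0.3000 − 0.3027) / (0.2000 − 0.3027) = 0.3307 · (-0.002700)/(-0.102700) = 0.008694

0.0087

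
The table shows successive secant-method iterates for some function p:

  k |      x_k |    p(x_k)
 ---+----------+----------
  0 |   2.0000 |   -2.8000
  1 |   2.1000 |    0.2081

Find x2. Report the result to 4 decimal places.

2.0931

x2 = 2.1000 − 0.2081·(2.1000 − 2.0000) / (0.2081 − (-2.8000))
   = 2.1000 − (0.020810)/(3.008100) = 2.093082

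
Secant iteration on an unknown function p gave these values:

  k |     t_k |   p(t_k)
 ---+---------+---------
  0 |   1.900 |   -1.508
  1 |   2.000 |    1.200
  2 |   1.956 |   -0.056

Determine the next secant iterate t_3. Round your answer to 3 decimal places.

t_3 = 1.956 − (-0.056)·(1.956 − 2.000) / (-0.056 − 1.200)
   = 1.956 − (0.00246)/(-1.25600) = 1.95796

1.958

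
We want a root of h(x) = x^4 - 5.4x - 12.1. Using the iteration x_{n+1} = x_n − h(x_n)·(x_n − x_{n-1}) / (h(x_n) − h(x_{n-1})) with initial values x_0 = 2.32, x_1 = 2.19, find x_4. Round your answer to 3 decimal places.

h(2.32) = 4.34223, h(2.19) = -0.92342
x_2 = 2.19000 − (-0.92342)·(2.19000 − 2.32000) / (-0.92342 − 4.34223) = 2.19000 − (0.12005)/(-5.26565) = 2.21280
h(2.21280) = -0.07365
x_3 = 2.21280 − (-0.07365)·(2.21280 − 2.19000) / (-0.07365 − (-0.92342)) = 2.21280 − (-0.00168)/(0.84977) = 2.21477
h(2.21477) = 0.00143
x_4 = 2.21477 − 0.00143·(2.21477 − 2.21280) / (0.00143 − (-0.07365)) = 2.21477 − (0.00000)/(0.07508) = 2.21474

2.215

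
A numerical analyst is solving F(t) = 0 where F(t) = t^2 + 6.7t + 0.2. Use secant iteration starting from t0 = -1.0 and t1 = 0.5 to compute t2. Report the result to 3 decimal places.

-0.113

F(-1.0) = -5.50000, F(0.5) = 3.80000
t2 = 0.50000 − 3.80000·(0.50000 − (-1.00000)) / (3.80000 − (-5.50000)) = 0.50000 − (5.70000)/(9.30000) = -0.11290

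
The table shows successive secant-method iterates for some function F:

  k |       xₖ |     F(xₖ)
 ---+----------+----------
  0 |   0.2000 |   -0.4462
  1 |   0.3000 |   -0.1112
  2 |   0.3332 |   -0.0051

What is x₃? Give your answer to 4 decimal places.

0.3348

x₃ = 0.3332 − (-0.0051)·(0.3332 − 0.3000) / (-0.0051 − (-0.1112))
   = 0.3332 − (-0.000169)/(0.106100) = 0.334796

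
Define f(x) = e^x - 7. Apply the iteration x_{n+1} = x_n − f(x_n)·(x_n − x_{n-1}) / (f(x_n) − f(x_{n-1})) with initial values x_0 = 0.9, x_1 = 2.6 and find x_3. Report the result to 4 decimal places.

1.8410

f(0.9) = -4.540397, f(2.6) = 6.463738
x_2 = 2.600000 − 6.463738·(2.600000 − 0.900000) / (6.463738 − (-4.540397)) = 2.600000 − (10.988355)/(11.004135) = 1.601434
f(1.601434) = -2.039860
x_3 = 1.601434 − (-2.039860)·(1.601434 − 2.600000) / (-2.039860 − 6.463738) = 1.601434 − (2.036934)/(-8.503598) = 1.840972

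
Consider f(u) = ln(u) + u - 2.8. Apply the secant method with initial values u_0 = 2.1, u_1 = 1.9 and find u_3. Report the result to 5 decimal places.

2.07166

f(2.1) = 0.0419373, f(1.9) = -0.2581461
u_2 = 1.9000000 − (-0.2581461)·(1.9000000 − 2.1000000) / (-0.2581461 − 0.0419373) = 1.9000000 − (0.0516292)/(-0.3000835) = 2.0720495
f(2.0720495) = 0.0005878
u_3 = 2.0720495 − 0.0005878·(2.0720495 − 1.9000000) / (0.0005878 − (-0.2581461)) = 2.0720495 − (0.0001011)/(0.2587339) = 2.0716587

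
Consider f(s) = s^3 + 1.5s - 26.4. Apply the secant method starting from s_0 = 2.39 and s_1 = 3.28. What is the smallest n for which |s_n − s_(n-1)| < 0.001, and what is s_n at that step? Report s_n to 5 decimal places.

f(2.39) = -9.1630810, f(3.28) = 13.8075520
s_2 = 3.2800000 − 13.8075520·(0.8900000)/(22.9706330) = 2.7450247;  |Δ| = 0.5349753
f(2.7450247) = -1.5982610
s_3 = 2.7450247 − (-1.5982610)·(-0.5349753)/(-15.4058130) = 2.8005252;  |Δ| = 0.0555005
f(2.8005252) = -0.2348575
s_4 = 2.8005252 − (-0.2348575)·(0.0555005)/(1.3634035) = 2.8100856;  |Δ| = 0.0095604
f(2.8100856) = 0.0051973
s_5 = 2.8100856 − 0.0051973·(0.0095604)/(0.2400548) = 2.8098786;  |Δ| = 0.0002070
|s_5 − s_4| = 0.0002070 < 0.001

n = 5, s_n = 2.80988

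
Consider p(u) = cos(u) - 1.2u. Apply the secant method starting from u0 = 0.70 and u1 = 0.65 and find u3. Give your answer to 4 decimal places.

0.6589

p(0.70) = -0.075158, p(0.65) = 0.016084
u2 = 0.650000 − 0.016084·(0.650000 − 0.700000) / (0.016084 − (-0.075158)) = 0.650000 − (-0.000804)/(0.091242) = 0.658814
p(0.658814) = 0.000142
u3 = 0.658814 − 0.000142·(0.658814 − 0.650000) / (0.000142 − 0.016084) = 0.658814 − (0.000001)/(-0.015941) = 0.658893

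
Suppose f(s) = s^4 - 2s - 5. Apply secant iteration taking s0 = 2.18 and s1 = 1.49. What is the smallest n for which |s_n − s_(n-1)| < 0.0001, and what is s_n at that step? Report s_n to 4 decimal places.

f(2.18) = 13.225306, f(1.49) = -3.051156
s2 = 1.490000 − (-3.051156)·(-0.690000)/(-16.276462) = 1.619346;  |Δ| = 0.129346
f(1.619346) = -1.362330
s3 = 1.619346 − (-1.362330)·(0.129346)/(1.688826) = 1.723686;  |Δ| = 0.104340
f(1.723686) = 0.380026
s4 = 1.723686 − 0.380026·(0.104340)/(1.742356) = 1.700928;  |Δ| = 0.022758
f(1.700928) = -0.031496
s5 = 1.700928 − (-0.031496)·(-0.022758)/(-0.411522) = 1.702670;  |Δ| = 0.001742
f(1.702670) = -0.000642
s6 = 1.702670 − (-0.000642)·(0.001742)/(0.030854) = 1.702706;  |Δ| = 0.000036
|s6 − s5| = 0.000036 < 0.0001

n = 6, s_n = 1.7027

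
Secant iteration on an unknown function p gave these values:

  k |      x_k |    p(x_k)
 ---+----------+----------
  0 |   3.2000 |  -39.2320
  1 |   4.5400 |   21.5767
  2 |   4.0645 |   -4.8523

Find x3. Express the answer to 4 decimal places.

x3 = 4.0645 − (-4.8523)·(4.0645 − 4.5400) / (-4.8523 − 21.5767)
   = 4.0645 − (2.307269)/(-26.429000) = 4.151801

4.1518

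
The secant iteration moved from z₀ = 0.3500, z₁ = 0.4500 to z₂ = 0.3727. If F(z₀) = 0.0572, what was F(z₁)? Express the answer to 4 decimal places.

The secant line through (0.3500, 0.0572) and (0.4500, F(z₁)) crosses zero at z₂ = 0.3727.
So (0.3500, 0.0572), (0.4500, F(z₁)), (0.3727, 0) are collinear:
F(z₁) = 0.0572 · (0.4500 − 0.3727) / (0.3500 − 0.3727) = 0.0572 · (0.077300)/(-0.022700) = -0.194782

-0.1948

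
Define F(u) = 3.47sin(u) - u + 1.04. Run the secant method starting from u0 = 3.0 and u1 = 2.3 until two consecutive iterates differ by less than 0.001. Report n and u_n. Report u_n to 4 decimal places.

n = 5, u_n = 2.6569

F(3.0) = -1.470314, F(2.3) = 1.327597
u2 = 2.300000 − 1.327597·(-0.700000)/(2.797911) = 2.632147;  |Δ| = 0.332147
F(2.632147) = 0.100149
u3 = 2.632147 − 0.100149·(0.332147)/(-1.227449) = 2.659247;  |Δ| = 0.027100
F(2.659247) = -0.009659
u4 = 2.659247 − (-0.009659)·(0.027100)/(-0.109808) = 2.656863;  |Δ| = 0.002384
F(2.656863) = 0.000048
u5 = 2.656863 − 0.000048·(-0.002384)/(0.009707) = 2.656875;  |Δ| = 0.000012
|u5 − u4| = 0.000012 < 0.001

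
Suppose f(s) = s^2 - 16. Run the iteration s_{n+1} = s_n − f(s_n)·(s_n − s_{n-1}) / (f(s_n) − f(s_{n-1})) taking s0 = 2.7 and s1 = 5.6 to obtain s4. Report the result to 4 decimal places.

4.0014

f(2.7) = -8.710000, f(5.6) = 15.360000
s2 = 5.600000 − 15.360000·(5.600000 − 2.700000) / (15.360000 − (-8.710000)) = 5.600000 − (44.544000)/(24.070000) = 3.749398
f(3.749398) = -1.942018
s3 = 3.749398 − (-1.942018)·(3.749398 − 5.600000) / (-1.942018 − 15.360000) = 3.749398 − (3.593903)/(-17.302018) = 3.957113
f(3.957113) = -0.341254
s4 = 3.957113 − (-0.341254)·(3.957113 − 3.749398) / (-0.341254 − (-1.942018)) = 3.957113 − (-0.070884)/(1.600764) = 4.001395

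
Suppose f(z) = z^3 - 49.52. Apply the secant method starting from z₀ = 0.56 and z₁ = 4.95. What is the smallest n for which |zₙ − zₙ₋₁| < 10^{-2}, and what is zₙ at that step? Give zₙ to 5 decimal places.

f(0.56) = -49.3443840, f(4.95) = 71.7673750
z₂ = 4.9500000 − 71.7673750·(4.3900000)/(121.1117590) = 2.3486112;  |Δ| = 2.6013888
f(2.3486112) = -36.5651207
z₃ = 2.3486112 − (-36.5651207)·(-2.6013888)/(-108.3324957) = 3.2266496;  |Δ| = 0.8780384
f(3.2266496) = -15.9264867
z₄ = 3.2266496 − (-15.9264867)·(0.8780384)/(20.6386341) = 3.9042171;  |Δ| = 0.6775675
f(3.9042171) = 9.9916354
z₅ = 3.9042171 − 9.9916354·(0.6775675)/(25.9181221) = 3.6430096;  |Δ| = 0.2612075
f(3.6430096) = -1.1717275
z₆ = 3.6430096 − (-1.1717275)·(-0.2612075)/(-11.1633629) = 3.6704265;  |Δ| = 0.0274168
f(3.6704265) = -0.0719029
z₇ = 3.6704265 − (-0.0719029)·(0.0274168)/(1.0998246) = 3.6722189;  |Δ| = 0.0017924
|z₇ − z₆| = 0.0017924 < 10^{-2}

n = 7, zₙ = 3.67222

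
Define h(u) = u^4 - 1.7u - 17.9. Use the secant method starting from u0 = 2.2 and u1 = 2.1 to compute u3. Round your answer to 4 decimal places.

2.1550

h(2.2) = 1.785600, h(2.1) = -2.021900
u2 = 2.100000 − (-2.021900)·(2.100000 − 2.200000) / (-2.021900 − 1.785600) = 2.100000 − (0.202190)/(-3.807500) = 2.153103
h(2.153103) = -0.069143
u3 = 2.153103 − (-0.069143)·(2.153103 − 2.100000) / (-0.069143 − (-2.021900)) = 2.153103 − (-0.003672)/(1.952757) = 2.154983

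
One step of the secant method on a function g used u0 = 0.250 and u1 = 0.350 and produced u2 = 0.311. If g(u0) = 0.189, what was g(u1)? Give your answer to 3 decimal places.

The secant line through (0.250, 0.189) and (0.350, g(u1)) crosses zero at u2 = 0.311.
So (0.250, 0.189), (0.350, g(u1)), (0.311, 0) are collinear:
g(u1) = 0.189 · (0.350 − 0.311) / (0.250 − 0.311) = 0.189 · (0.03900)/(-0.06100) = -0.12084

-0.121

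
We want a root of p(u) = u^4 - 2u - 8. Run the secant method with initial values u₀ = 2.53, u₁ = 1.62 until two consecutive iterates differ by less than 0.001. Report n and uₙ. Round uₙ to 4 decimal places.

p(2.53) = 27.911521, p(1.62) = -4.352525
u₂ = 1.620000 − (-4.352525)·(-0.910000)/(-32.264045) = 1.742762;  |Δ| = 0.122762
p(1.742762) = -2.260823
u₃ = 1.742762 − (-2.260823)·(0.122762)/(2.091701) = 1.875450;  |Δ| = 0.132688
p(1.875450) = 0.620581
u₄ = 1.875450 − 0.620581·(0.132688)/(2.881404) = 1.846872;  |Δ| = 0.028578
p(1.846872) = -0.059255
u₅ = 1.846872 − (-0.059255)·(-0.028578)/(-0.679836) = 1.849363;  |Δ| = 0.002491
p(1.849363) = -0.001345
u₆ = 1.849363 − (-0.001345)·(0.002491)/(0.057910) = 1.849421;  |Δ| = 0.000058
|u₆ − u₅| = 0.000058 < 0.001

n = 6, uₙ = 1.8494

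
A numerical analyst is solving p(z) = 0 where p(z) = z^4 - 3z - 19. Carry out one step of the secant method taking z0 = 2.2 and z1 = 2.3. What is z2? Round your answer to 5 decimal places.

p(2.2) = -2.1744000, p(2.3) = 2.0841000
z2 = 2.3000000 − 2.0841000·(2.3000000 − 2.2000000) / (2.0841000 − (-2.1744000)) = 2.3000000 − (0.2084100)/(4.2585000) = 2.2510602

2.25106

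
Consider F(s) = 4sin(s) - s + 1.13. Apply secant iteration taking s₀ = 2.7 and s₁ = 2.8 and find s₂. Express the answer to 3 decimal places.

2.730

F(2.7) = 0.13952, F(2.8) = -0.33005
s₂ = 2.80000 − (-0.33005)·(2.80000 − 2.70000) / (-0.33005 − 0.13952) = 2.80000 − (-0.03300)/(-0.46957) = 2.72971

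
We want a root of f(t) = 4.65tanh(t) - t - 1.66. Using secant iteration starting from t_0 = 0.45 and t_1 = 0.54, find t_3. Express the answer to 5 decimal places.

f(0.45) = -0.1481696, f(0.54) = 0.0923940
t_2 = 0.5400000 − 0.0923940·(0.5400000 − 0.4500000) / (0.0923940 − (-0.1481696)) = 0.5400000 − (0.0083155)/(0.2405637) = 0.5054334
f(0.5054334) = 0.0032313
t_3 = 0.5054334 − 0.0032313·(0.5054334 − 0.5400000) / (0.0032313 − 0.0923940) = 0.5054334 − (-0.0001117)/(-0.0891627) = 0.5041807

0.50418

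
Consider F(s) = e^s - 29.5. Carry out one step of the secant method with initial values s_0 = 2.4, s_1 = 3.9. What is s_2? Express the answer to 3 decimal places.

3.122

F(2.4) = -18.47682, F(3.9) = 19.90245
s_2 = 3.90000 − 19.90245·(3.90000 − 2.40000) / (19.90245 − (-18.47682)) = 3.90000 − (29.85367)/(38.37927) = 3.12214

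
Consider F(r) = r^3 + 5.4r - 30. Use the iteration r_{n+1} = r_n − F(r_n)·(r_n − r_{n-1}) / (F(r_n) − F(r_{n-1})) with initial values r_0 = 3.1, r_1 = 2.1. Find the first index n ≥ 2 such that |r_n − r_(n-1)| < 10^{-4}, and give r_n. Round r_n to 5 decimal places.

F(3.1) = 16.5310000, F(2.1) = -9.3990000
r_2 = 2.1000000 − (-9.3990000)·(-1.0000000)/(-25.9300000) = 2.4624759;  |Δ| = 0.3624759
F(2.4624759) = -1.7706995
r_3 = 2.4624759 − (-1.7706995)·(0.3624759)/(7.6283005) = 2.5466147;  |Δ| = 0.0841388
F(2.5466147) = 0.2671427
r_4 = 2.5466147 − 0.2671427·(0.0841388)/(2.0378422) = 2.5355848;  |Δ| = 0.0110298
F(2.5355848) = -0.0060839
r_5 = 2.5355848 − (-0.0060839)·(-0.0110298)/(-0.2732265) = 2.5358304;  |Δ| = 0.0002456
F(2.5358304) = -0.0000202
r_6 = 2.5358304 − (-0.0000202)·(0.0002456)/(0.0060637) = 2.5358313;  |Δ| = 0.0000008
|r_6 − r_5| = 0.0000008 < 10^{-4}

n = 6, r_n = 2.53583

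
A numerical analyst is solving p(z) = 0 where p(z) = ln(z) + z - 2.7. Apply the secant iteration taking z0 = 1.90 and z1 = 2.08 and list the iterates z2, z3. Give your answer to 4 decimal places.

2.0052, 2.0046

p(1.90) = -0.158146, p(2.08) = 0.112368
z2 = 2.080000 − 0.112368·(2.080000 − 1.900000) / (0.112368 − (-0.158146)) = 2.080000 − (0.020226)/(0.270514) = 2.005230
p(2.005230) = 0.000989
z3 = 2.005230 − 0.000989·(2.005230 − 2.080000) / (0.000989 − 0.112368) = 2.005230 − (-0.000074)/(-0.111379) = 2.004566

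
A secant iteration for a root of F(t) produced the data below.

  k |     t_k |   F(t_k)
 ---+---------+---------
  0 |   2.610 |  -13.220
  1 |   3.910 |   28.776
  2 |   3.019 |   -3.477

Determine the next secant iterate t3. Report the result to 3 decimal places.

t3 = 3.019 − (-3.477)·(3.019 − 3.910) / (-3.477 − 28.776)
   = 3.019 − (3.09801)/(-32.25300) = 3.11505

3.115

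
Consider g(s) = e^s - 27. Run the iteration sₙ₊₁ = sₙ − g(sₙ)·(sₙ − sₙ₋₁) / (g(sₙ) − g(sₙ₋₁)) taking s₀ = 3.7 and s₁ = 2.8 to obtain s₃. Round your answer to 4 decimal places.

g(3.7) = 13.447304, g(2.8) = -10.555353
s₂ = 2.800000 − (-10.555353)·(2.800000 − 3.700000) / (-10.555353 − 13.447304) = 2.800000 − (9.499818)/(-24.002658) = 3.195782
g(3.195782) = -2.570732
s₃ = 3.195782 − (-2.570732)·(3.195782 − 2.800000) / (-2.570732 − (-10.555353)) = 3.195782 − (-1.017449)/(7.984621) = 3.323208

3.3232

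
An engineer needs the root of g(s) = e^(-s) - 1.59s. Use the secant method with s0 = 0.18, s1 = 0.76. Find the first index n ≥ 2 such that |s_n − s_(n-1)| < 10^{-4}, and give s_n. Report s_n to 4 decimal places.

n = 5, s_n = 0.4152

g(0.18) = 0.549070, g(0.76) = -0.740734
s2 = 0.760000 − (-0.740734)·(0.580000)/(-1.289804) = 0.426906;  |Δ| = 0.333094
g(0.426906) = -0.026256
s3 = 0.426906 − (-0.026256)·(-0.333094)/(0.714477) = 0.414665;  |Δ| = 0.012241
g(0.414665) = 0.001243
s4 = 0.414665 − 0.001243·(-0.012241)/(0.027500) = 0.415219;  |Δ| = 0.000553
g(0.415219) = -0.000002
s5 = 0.415219 − (-0.000002)·(0.000553)/(-0.001245) = 0.415218;  |Δ| = 0.000001
|s5 − s4| = 0.000001 < 10^{-4}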